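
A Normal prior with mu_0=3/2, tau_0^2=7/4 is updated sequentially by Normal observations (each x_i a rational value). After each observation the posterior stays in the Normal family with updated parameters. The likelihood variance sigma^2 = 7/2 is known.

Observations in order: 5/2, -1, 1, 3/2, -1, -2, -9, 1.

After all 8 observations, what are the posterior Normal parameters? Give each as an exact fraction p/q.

obs 1: x=5/2 → posterior Normal(11/6, 7/6)
obs 2: x=-1 → posterior Normal(9/8, 7/8)
obs 3: x=1 → posterior Normal(11/10, 7/10)
obs 4: x=3/2 → posterior Normal(7/6, 7/12)
obs 5: x=-1 → posterior Normal(6/7, 1/2)
obs 6: x=-2 → posterior Normal(1/2, 7/16)
obs 7: x=-9 → posterior Normal(-5/9, 7/18)
obs 8: x=1 → posterior Normal(-2/5, 7/20)

mu_0=-2/5, tau_0^2=7/20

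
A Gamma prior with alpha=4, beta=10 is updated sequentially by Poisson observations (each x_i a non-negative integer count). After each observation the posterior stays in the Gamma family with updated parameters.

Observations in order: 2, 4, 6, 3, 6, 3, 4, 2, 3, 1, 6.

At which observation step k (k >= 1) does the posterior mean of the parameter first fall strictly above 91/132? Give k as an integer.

obs 1: x=2 → posterior Gamma(6, 11)
obs 2: x=4 → posterior Gamma(10, 12)
obs 3: x=6 → posterior Gamma(16, 13)
obs 4: x=3 → posterior Gamma(19, 14)
obs 5: x=6 → posterior Gamma(25, 15)
obs 6: x=3 → posterior Gamma(28, 16)
obs 7: x=4 → posterior Gamma(32, 17)
obs 8: x=2 → posterior Gamma(34, 18)
obs 9: x=3 → posterior Gamma(37, 19)
obs 10: x=1 → posterior Gamma(38, 20)
obs 11: x=6 → posterior Gamma(44, 21)

k = 2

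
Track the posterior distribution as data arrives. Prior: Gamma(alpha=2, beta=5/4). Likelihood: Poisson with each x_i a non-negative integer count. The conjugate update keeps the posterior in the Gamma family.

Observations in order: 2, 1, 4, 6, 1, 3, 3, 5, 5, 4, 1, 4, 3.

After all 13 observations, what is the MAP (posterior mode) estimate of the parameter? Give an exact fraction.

172/57

obs 1: x=2 → posterior Gamma(4, 9/4)
obs 2: x=1 → posterior Gamma(5, 13/4)
obs 3: x=4 → posterior Gamma(9, 17/4)
obs 4: x=6 → posterior Gamma(15, 21/4)
obs 5: x=1 → posterior Gamma(16, 25/4)
obs 6: x=3 → posterior Gamma(19, 29/4)
obs 7: x=3 → posterior Gamma(22, 33/4)
obs 8: x=5 → posterior Gamma(27, 37/4)
obs 9: x=5 → posterior Gamma(32, 41/4)
obs 10: x=4 → posterior Gamma(36, 45/4)
obs 11: x=1 → posterior Gamma(37, 49/4)
obs 12: x=4 → posterior Gamma(41, 53/4)
obs 13: x=3 → posterior Gamma(44, 57/4)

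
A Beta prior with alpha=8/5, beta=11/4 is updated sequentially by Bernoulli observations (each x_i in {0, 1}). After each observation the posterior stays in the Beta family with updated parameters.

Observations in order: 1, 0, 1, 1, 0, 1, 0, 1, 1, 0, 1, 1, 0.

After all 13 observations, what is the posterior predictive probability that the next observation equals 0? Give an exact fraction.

obs 1: x=1 → posterior Beta(13/5, 11/4)
obs 2: x=0 → posterior Beta(13/5, 15/4)
obs 3: x=1 → posterior Beta(18/5, 15/4)
obs 4: x=1 → posterior Beta(23/5, 15/4)
obs 5: x=0 → posterior Beta(23/5, 19/4)
obs 6: x=1 → posterior Beta(28/5, 19/4)
obs 7: x=0 → posterior Beta(28/5, 23/4)
obs 8: x=1 → posterior Beta(33/5, 23/4)
obs 9: x=1 → posterior Beta(38/5, 23/4)
obs 10: x=0 → posterior Beta(38/5, 27/4)
obs 11: x=1 → posterior Beta(43/5, 27/4)
obs 12: x=1 → posterior Beta(48/5, 27/4)
obs 13: x=0 → posterior Beta(48/5, 31/4)

155/347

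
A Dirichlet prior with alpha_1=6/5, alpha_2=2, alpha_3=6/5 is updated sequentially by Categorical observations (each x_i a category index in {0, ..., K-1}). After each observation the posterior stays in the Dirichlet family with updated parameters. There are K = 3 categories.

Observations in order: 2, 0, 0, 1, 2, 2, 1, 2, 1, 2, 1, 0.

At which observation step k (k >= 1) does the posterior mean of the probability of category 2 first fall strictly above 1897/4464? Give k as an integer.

k = 10

obs 1: x=2 → posterior Dirichlet(6/5, 2, 11/5)
obs 2: x=0 → posterior Dirichlet(11/5, 2, 11/5)
obs 3: x=0 → posterior Dirichlet(16/5, 2, 11/5)
obs 4: x=1 → posterior Dirichlet(16/5, 3, 11/5)
obs 5: x=2 → posterior Dirichlet(16/5, 3, 16/5)
obs 6: x=2 → posterior Dirichlet(16/5, 3, 21/5)
obs 7: x=1 → posterior Dirichlet(16/5, 4, 21/5)
obs 8: x=2 → posterior Dirichlet(16/5, 4, 26/5)
obs 9: x=1 → posterior Dirichlet(16/5, 5, 26/5)
obs 10: x=2 → posterior Dirichlet(16/5, 5, 31/5)
obs 11: x=1 → posterior Dirichlet(16/5, 6, 31/5)
obs 12: x=0 → posterior Dirichlet(21/5, 6, 31/5)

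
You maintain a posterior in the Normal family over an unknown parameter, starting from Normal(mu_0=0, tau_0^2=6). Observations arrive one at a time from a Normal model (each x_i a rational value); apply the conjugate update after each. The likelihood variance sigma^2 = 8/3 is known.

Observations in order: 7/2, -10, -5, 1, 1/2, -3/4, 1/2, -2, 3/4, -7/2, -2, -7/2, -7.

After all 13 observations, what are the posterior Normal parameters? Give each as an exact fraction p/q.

obs 1: x=7/2 → posterior Normal(63/26, 24/13)
obs 2: x=-10 → posterior Normal(-117/44, 12/11)
obs 3: x=-5 → posterior Normal(-207/62, 24/31)
obs 4: x=1 → posterior Normal(-189/80, 3/5)
obs 5: x=1/2 → posterior Normal(-90/49, 24/49)
obs 6: x=-3/4 → posterior Normal(-387/232, 12/29)
obs 7: x=1/2 → posterior Normal(-369/268, 24/67)
obs 8: x=-2 → posterior Normal(-441/304, 6/19)
obs 9: x=3/4 → posterior Normal(-207/170, 24/85)
obs 10: x=-7/2 → posterior Normal(-135/94, 12/47)
obs 11: x=-2 → posterior Normal(-153/103, 24/103)
obs 12: x=-7/2 → posterior Normal(-369/224, 3/14)
obs 13: x=-7 → posterior Normal(-45/22, 24/121)

mu_0=-45/22, tau_0^2=24/121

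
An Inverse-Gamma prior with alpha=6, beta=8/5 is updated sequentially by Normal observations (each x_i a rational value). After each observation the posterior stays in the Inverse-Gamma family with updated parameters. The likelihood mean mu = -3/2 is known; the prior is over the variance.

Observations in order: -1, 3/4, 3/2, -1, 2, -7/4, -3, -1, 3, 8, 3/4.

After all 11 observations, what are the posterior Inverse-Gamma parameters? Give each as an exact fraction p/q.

alpha=23/2, beta=11851/160

obs 1: x=-1 → posterior Inverse-Gamma(13/2, 69/40)
obs 2: x=3/4 → posterior Inverse-Gamma(7, 681/160)
obs 3: x=3/2 → posterior Inverse-Gamma(15/2, 1401/160)
obs 4: x=-1 → posterior Inverse-Gamma(8, 1421/160)
obs 5: x=2 → posterior Inverse-Gamma(17/2, 2401/160)
obs 6: x=-7/4 → posterior Inverse-Gamma(9, 1203/80)
obs 7: x=-3 → posterior Inverse-Gamma(19/2, 1293/80)
obs 8: x=-1 → posterior Inverse-Gamma(10, 1303/80)
obs 9: x=3 → posterior Inverse-Gamma(21/2, 2113/80)
obs 10: x=8 → posterior Inverse-Gamma(11, 5723/80)
obs 11: x=3/4 → posterior Inverse-Gamma(23/2, 11851/160)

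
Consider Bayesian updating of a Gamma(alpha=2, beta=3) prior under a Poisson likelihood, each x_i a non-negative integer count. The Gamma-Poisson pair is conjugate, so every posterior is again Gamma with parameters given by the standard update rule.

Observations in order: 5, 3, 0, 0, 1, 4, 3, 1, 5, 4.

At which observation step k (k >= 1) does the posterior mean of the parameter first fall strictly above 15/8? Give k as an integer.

k = 2

obs 1: x=5 → posterior Gamma(7, 4)
obs 2: x=3 → posterior Gamma(10, 5)
obs 3: x=0 → posterior Gamma(10, 6)
obs 4: x=0 → posterior Gamma(10, 7)
obs 5: x=1 → posterior Gamma(11, 8)
obs 6: x=4 → posterior Gamma(15, 9)
obs 7: x=3 → posterior Gamma(18, 10)
obs 8: x=1 → posterior Gamma(19, 11)
obs 9: x=5 → posterior Gamma(24, 12)
obs 10: x=4 → posterior Gamma(28, 13)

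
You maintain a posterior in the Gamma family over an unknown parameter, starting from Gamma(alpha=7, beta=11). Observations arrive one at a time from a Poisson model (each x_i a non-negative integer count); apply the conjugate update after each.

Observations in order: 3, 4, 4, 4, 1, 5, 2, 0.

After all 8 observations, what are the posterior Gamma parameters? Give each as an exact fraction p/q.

alpha=30, beta=19

obs 1: x=3 → posterior Gamma(10, 12)
obs 2: x=4 → posterior Gamma(14, 13)
obs 3: x=4 → posterior Gamma(18, 14)
obs 4: x=4 → posterior Gamma(22, 15)
obs 5: x=1 → posterior Gamma(23, 16)
obs 6: x=5 → posterior Gamma(28, 17)
obs 7: x=2 → posterior Gamma(30, 18)
obs 8: x=0 → posterior Gamma(30, 19)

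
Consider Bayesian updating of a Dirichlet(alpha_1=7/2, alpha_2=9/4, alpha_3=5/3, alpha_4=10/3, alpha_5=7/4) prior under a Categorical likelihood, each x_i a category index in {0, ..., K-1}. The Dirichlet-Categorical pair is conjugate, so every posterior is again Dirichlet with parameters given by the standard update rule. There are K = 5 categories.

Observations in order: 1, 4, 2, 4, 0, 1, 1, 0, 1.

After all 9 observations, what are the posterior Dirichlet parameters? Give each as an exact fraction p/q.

alpha_1=11/2, alpha_2=25/4, alpha_3=8/3, alpha_4=10/3, alpha_5=15/4

obs 1: x=1 → posterior Dirichlet(7/2, 13/4, 5/3, 10/3, 7/4)
obs 2: x=4 → posterior Dirichlet(7/2, 13/4, 5/3, 10/3, 11/4)
obs 3: x=2 → posterior Dirichlet(7/2, 13/4, 8/3, 10/3, 11/4)
obs 4: x=4 → posterior Dirichlet(7/2, 13/4, 8/3, 10/3, 15/4)
obs 5: x=0 → posterior Dirichlet(9/2, 13/4, 8/3, 10/3, 15/4)
obs 6: x=1 → posterior Dirichlet(9/2, 17/4, 8/3, 10/3, 15/4)
obs 7: x=1 → posterior Dirichlet(9/2, 21/4, 8/3, 10/3, 15/4)
obs 8: x=0 → posterior Dirichlet(11/2, 21/4, 8/3, 10/3, 15/4)
obs 9: x=1 → posterior Dirichlet(11/2, 25/4, 8/3, 10/3, 15/4)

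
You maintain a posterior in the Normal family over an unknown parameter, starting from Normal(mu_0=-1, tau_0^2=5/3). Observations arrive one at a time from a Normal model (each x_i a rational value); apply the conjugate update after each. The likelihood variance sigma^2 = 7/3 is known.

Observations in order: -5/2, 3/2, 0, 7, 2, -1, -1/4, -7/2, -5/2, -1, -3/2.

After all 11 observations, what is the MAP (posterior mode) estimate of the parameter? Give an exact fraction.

-63/248

obs 1: x=-5/2 → posterior Normal(-13/8, 35/36)
obs 2: x=3/2 → posterior Normal(-12/17, 35/51)
obs 3: x=0 → posterior Normal(-6/11, 35/66)
obs 4: x=7 → posterior Normal(23/27, 35/81)
obs 5: x=2 → posterior Normal(33/32, 35/96)
obs 6: x=-1 → posterior Normal(28/37, 35/111)
obs 7: x=-1/4 → posterior Normal(107/168, 5/18)
obs 8: x=-7/2 → posterior Normal(37/188, 35/141)
obs 9: x=-5/2 → posterior Normal(-1/16, 35/156)
obs 10: x=-1 → posterior Normal(-11/76, 35/171)
obs 11: x=-3/2 → posterior Normal(-63/248, 35/186)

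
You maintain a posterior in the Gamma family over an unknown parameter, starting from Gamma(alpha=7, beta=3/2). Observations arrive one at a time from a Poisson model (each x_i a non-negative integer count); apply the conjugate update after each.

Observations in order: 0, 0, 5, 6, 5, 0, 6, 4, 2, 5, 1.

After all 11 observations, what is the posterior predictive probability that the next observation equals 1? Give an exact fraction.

obs 1: x=0 → posterior Gamma(7, 5/2)
obs 2: x=0 → posterior Gamma(7, 7/2)
obs 3: x=5 → posterior Gamma(12, 9/2)
obs 4: x=6 → posterior Gamma(18, 11/2)
obs 5: x=5 → posterior Gamma(23, 13/2)
obs 6: x=0 → posterior Gamma(23, 15/2)
obs 7: x=6 → posterior Gamma(29, 17/2)
obs 8: x=4 → posterior Gamma(33, 19/2)
obs 9: x=2 → posterior Gamma(35, 21/2)
obs 10: x=5 → posterior Gamma(40, 23/2)
obs 11: x=1 → posterior Gamma(41, 25/2)

169572025573370673348638781874342384980991482734680175781250/1310020508637620352391208095712502073964245732475093456566329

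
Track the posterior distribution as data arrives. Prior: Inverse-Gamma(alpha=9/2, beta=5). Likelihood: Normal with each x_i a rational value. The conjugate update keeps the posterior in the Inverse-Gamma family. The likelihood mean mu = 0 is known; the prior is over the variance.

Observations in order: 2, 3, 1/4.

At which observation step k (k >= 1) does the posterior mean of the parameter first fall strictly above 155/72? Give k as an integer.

obs 1: x=2 → posterior Inverse-Gamma(5, 7)
obs 2: x=3 → posterior Inverse-Gamma(11/2, 23/2)
obs 3: x=1/4 → posterior Inverse-Gamma(6, 369/32)

k = 2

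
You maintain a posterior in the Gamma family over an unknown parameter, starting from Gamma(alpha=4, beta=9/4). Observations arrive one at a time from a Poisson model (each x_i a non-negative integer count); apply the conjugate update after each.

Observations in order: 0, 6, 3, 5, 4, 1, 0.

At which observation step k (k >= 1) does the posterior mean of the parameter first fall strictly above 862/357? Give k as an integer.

obs 1: x=0 → posterior Gamma(4, 13/4)
obs 2: x=6 → posterior Gamma(10, 17/4)
obs 3: x=3 → posterior Gamma(13, 21/4)
obs 4: x=5 → posterior Gamma(18, 25/4)
obs 5: x=4 → posterior Gamma(22, 29/4)
obs 6: x=1 → posterior Gamma(23, 33/4)
obs 7: x=0 → posterior Gamma(23, 37/4)

k = 3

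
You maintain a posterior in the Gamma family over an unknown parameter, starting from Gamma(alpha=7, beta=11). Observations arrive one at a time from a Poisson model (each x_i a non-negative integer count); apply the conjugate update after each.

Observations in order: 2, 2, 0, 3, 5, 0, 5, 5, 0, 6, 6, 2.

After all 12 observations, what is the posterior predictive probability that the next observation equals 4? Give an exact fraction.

1949197877705426939194396854865245362428987811604243974232359965/24706265589589317914001883244877417915905915267721987790951415808

obs 1: x=2 → posterior Gamma(9, 12)
obs 2: x=2 → posterior Gamma(11, 13)
obs 3: x=0 → posterior Gamma(11, 14)
obs 4: x=3 → posterior Gamma(14, 15)
obs 5: x=5 → posterior Gamma(19, 16)
obs 6: x=0 → posterior Gamma(19, 17)
obs 7: x=5 → posterior Gamma(24, 18)
obs 8: x=5 → posterior Gamma(29, 19)
obs 9: x=0 → posterior Gamma(29, 20)
obs 10: x=6 → posterior Gamma(35, 21)
obs 11: x=6 → posterior Gamma(41, 22)
obs 12: x=2 → posterior Gamma(43, 23)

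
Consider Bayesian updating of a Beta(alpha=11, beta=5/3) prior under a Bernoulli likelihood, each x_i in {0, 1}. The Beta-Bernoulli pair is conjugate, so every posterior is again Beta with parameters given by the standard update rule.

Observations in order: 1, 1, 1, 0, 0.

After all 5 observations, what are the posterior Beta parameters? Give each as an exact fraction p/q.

obs 1: x=1 → posterior Beta(12, 5/3)
obs 2: x=1 → posterior Beta(13, 5/3)
obs 3: x=1 → posterior Beta(14, 5/3)
obs 4: x=0 → posterior Beta(14, 8/3)
obs 5: x=0 → posterior Beta(14, 11/3)

alpha=14, beta=11/3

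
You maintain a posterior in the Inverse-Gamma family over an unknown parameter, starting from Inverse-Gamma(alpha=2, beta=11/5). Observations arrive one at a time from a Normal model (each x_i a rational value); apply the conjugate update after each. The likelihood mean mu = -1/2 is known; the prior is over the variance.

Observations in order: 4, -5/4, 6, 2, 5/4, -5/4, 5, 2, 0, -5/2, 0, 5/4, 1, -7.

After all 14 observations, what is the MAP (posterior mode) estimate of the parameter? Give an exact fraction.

1659/200

obs 1: x=4 → posterior Inverse-Gamma(5/2, 493/40)
obs 2: x=-5/4 → posterior Inverse-Gamma(3, 2017/160)
obs 3: x=6 → posterior Inverse-Gamma(7/2, 5397/160)
obs 4: x=2 → posterior Inverse-Gamma(4, 5897/160)
obs 5: x=5/4 → posterior Inverse-Gamma(9/2, 3071/80)
obs 6: x=-5/4 → posterior Inverse-Gamma(5, 6187/160)
obs 7: x=5 → posterior Inverse-Gamma(11/2, 8607/160)
obs 8: x=2 → posterior Inverse-Gamma(6, 9107/160)
obs 9: x=0 → posterior Inverse-Gamma(13/2, 9127/160)
obs 10: x=-5/2 → posterior Inverse-Gamma(7, 9447/160)
obs 11: x=0 → posterior Inverse-Gamma(15/2, 9467/160)
obs 12: x=5/4 → posterior Inverse-Gamma(8, 607/10)
obs 13: x=1 → posterior Inverse-Gamma(17/2, 2473/40)
obs 14: x=-7 → posterior Inverse-Gamma(9, 1659/20)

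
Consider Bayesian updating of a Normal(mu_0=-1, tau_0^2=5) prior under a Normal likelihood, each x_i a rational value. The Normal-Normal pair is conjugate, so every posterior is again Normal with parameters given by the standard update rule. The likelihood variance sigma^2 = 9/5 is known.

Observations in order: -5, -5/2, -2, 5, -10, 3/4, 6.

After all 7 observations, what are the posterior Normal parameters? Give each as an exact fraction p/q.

obs 1: x=-5 → posterior Normal(-67/17, 45/34)
obs 2: x=-5/2 → posterior Normal(-393/118, 45/59)
obs 3: x=-2 → posterior Normal(-493/168, 15/28)
obs 4: x=5 → posterior Normal(-243/218, 45/109)
obs 5: x=-10 → posterior Normal(-743/268, 45/134)
obs 6: x=3/4 → posterior Normal(-1411/636, 15/53)
obs 7: x=6 → posterior Normal(-811/736, 45/184)

mu_0=-811/736, tau_0^2=45/184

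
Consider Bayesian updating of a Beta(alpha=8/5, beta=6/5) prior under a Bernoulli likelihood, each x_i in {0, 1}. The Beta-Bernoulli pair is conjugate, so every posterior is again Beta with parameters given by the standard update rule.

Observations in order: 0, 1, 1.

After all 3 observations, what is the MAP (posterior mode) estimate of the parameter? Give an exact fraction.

13/19

obs 1: x=0 → posterior Beta(8/5, 11/5)
obs 2: x=1 → posterior Beta(13/5, 11/5)
obs 3: x=1 → posterior Beta(18/5, 11/5)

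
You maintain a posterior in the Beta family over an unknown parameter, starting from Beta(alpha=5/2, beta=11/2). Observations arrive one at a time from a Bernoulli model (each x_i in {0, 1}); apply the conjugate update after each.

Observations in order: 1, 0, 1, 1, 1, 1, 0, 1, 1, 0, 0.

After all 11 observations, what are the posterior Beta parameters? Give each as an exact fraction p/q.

alpha=19/2, beta=19/2

obs 1: x=1 → posterior Beta(7/2, 11/2)
obs 2: x=0 → posterior Beta(7/2, 13/2)
obs 3: x=1 → posterior Beta(9/2, 13/2)
obs 4: x=1 → posterior Beta(11/2, 13/2)
obs 5: x=1 → posterior Beta(13/2, 13/2)
obs 6: x=1 → posterior Beta(15/2, 13/2)
obs 7: x=0 → posterior Beta(15/2, 15/2)
obs 8: x=1 → posterior Beta(17/2, 15/2)
obs 9: x=1 → posterior Beta(19/2, 15/2)
obs 10: x=0 → posterior Beta(19/2, 17/2)
obs 11: x=0 → posterior Beta(19/2, 19/2)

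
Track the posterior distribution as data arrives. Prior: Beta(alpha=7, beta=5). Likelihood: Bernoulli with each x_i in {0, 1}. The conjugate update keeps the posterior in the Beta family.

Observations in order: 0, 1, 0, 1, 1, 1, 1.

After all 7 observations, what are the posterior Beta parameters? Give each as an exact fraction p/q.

obs 1: x=0 → posterior Beta(7, 6)
obs 2: x=1 → posterior Beta(8, 6)
obs 3: x=0 → posterior Beta(8, 7)
obs 4: x=1 → posterior Beta(9, 7)
obs 5: x=1 → posterior Beta(10, 7)
obs 6: x=1 → posterior Beta(11, 7)
obs 7: x=1 → posterior Beta(12, 7)

alpha=12, beta=7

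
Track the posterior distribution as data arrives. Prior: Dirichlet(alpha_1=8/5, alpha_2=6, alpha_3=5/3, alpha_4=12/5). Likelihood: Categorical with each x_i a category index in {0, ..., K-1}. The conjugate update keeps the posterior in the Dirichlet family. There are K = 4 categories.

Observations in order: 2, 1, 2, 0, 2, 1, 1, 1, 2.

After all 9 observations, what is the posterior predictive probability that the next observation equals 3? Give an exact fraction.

obs 1: x=2 → posterior Dirichlet(8/5, 6, 8/3, 12/5)
obs 2: x=1 → posterior Dirichlet(8/5, 7, 8/3, 12/5)
obs 3: x=2 → posterior Dirichlet(8/5, 7, 11/3, 12/5)
obs 4: x=0 → posterior Dirichlet(13/5, 7, 11/3, 12/5)
obs 5: x=2 → posterior Dirichlet(13/5, 7, 14/3, 12/5)
obs 6: x=1 → posterior Dirichlet(13/5, 8, 14/3, 12/5)
obs 7: x=1 → posterior Dirichlet(13/5, 9, 14/3, 12/5)
obs 8: x=1 → posterior Dirichlet(13/5, 10, 14/3, 12/5)
obs 9: x=2 → posterior Dirichlet(13/5, 10, 17/3, 12/5)

18/155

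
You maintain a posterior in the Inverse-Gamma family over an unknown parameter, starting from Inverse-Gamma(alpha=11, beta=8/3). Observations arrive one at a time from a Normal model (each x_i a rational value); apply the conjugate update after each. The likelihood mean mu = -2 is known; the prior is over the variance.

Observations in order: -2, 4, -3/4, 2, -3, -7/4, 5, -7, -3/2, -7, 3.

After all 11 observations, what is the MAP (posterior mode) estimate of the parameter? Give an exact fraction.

4421/840

obs 1: x=-2 → posterior Inverse-Gamma(23/2, 8/3)
obs 2: x=4 → posterior Inverse-Gamma(12, 62/3)
obs 3: x=-3/4 → posterior Inverse-Gamma(25/2, 2059/96)
obs 4: x=2 → posterior Inverse-Gamma(13, 2827/96)
obs 5: x=-3 → posterior Inverse-Gamma(27/2, 2875/96)
obs 6: x=-7/4 → posterior Inverse-Gamma(14, 1439/48)
obs 7: x=5 → posterior Inverse-Gamma(29/2, 2615/48)
obs 8: x=-7 → posterior Inverse-Gamma(15, 3215/48)
obs 9: x=-3/2 → posterior Inverse-Gamma(31/2, 3221/48)
obs 10: x=-7 → posterior Inverse-Gamma(16, 3821/48)
obs 11: x=3 → posterior Inverse-Gamma(33/2, 4421/48)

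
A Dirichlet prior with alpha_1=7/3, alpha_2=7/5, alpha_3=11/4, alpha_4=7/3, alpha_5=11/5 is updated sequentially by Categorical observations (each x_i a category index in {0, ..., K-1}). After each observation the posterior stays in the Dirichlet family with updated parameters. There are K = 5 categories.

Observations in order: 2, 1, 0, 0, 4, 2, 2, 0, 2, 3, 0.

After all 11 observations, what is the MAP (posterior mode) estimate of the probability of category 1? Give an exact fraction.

84/1021

obs 1: x=2 → posterior Dirichlet(7/3, 7/5, 15/4, 7/3, 11/5)
obs 2: x=1 → posterior Dirichlet(7/3, 12/5, 15/4, 7/3, 11/5)
obs 3: x=0 → posterior Dirichlet(10/3, 12/5, 15/4, 7/3, 11/5)
obs 4: x=0 → posterior Dirichlet(13/3, 12/5, 15/4, 7/3, 11/5)
obs 5: x=4 → posterior Dirichlet(13/3, 12/5, 15/4, 7/3, 16/5)
obs 6: x=2 → posterior Dirichlet(13/3, 12/5, 19/4, 7/3, 16/5)
obs 7: x=2 → posterior Dirichlet(13/3, 12/5, 23/4, 7/3, 16/5)
obs 8: x=0 → posterior Dirichlet(16/3, 12/5, 23/4, 7/3, 16/5)
obs 9: x=2 → posterior Dirichlet(16/3, 12/5, 27/4, 7/3, 16/5)
obs 10: x=3 → posterior Dirichlet(16/3, 12/5, 27/4, 10/3, 16/5)
obs 11: x=0 → posterior Dirichlet(19/3, 12/5, 27/4, 10/3, 16/5)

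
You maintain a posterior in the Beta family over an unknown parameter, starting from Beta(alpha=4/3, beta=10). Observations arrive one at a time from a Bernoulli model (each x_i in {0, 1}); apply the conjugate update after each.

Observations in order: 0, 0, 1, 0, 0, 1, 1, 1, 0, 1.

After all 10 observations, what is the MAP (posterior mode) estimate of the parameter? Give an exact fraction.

8/29

obs 1: x=0 → posterior Beta(4/3, 11)
obs 2: x=0 → posterior Beta(4/3, 12)
obs 3: x=1 → posterior Beta(7/3, 12)
obs 4: x=0 → posterior Beta(7/3, 13)
obs 5: x=0 → posterior Beta(7/3, 14)
obs 6: x=1 → posterior Beta(10/3, 14)
obs 7: x=1 → posterior Beta(13/3, 14)
obs 8: x=1 → posterior Beta(16/3, 14)
obs 9: x=0 → posterior Beta(16/3, 15)
obs 10: x=1 → posterior Beta(19/3, 15)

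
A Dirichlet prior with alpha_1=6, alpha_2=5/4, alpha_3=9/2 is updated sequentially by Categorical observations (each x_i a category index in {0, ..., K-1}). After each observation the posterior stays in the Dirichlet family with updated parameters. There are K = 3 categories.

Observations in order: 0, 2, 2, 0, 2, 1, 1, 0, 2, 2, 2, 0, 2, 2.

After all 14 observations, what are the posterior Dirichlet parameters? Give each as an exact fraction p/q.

alpha_1=10, alpha_2=13/4, alpha_3=25/2

obs 1: x=0 → posterior Dirichlet(7, 5/4, 9/2)
obs 2: x=2 → posterior Dirichlet(7, 5/4, 11/2)
obs 3: x=2 → posterior Dirichlet(7, 5/4, 13/2)
obs 4: x=0 → posterior Dirichlet(8, 5/4, 13/2)
obs 5: x=2 → posterior Dirichlet(8, 5/4, 15/2)
obs 6: x=1 → posterior Dirichlet(8, 9/4, 15/2)
obs 7: x=1 → posterior Dirichlet(8, 13/4, 15/2)
obs 8: x=0 → posterior Dirichlet(9, 13/4, 15/2)
obs 9: x=2 → posterior Dirichlet(9, 13/4, 17/2)
obs 10: x=2 → posterior Dirichlet(9, 13/4, 19/2)
obs 11: x=2 → posterior Dirichlet(9, 13/4, 21/2)
obs 12: x=0 → posterior Dirichlet(10, 13/4, 21/2)
obs 13: x=2 → posterior Dirichlet(10, 13/4, 23/2)
obs 14: x=2 → posterior Dirichlet(10, 13/4, 25/2)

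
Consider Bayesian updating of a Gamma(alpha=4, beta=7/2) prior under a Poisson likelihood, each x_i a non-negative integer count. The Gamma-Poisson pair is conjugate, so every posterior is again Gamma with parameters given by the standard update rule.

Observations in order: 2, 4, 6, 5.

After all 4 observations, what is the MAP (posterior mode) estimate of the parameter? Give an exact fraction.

8/3

obs 1: x=2 → posterior Gamma(6, 9/2)
obs 2: x=4 → posterior Gamma(10, 11/2)
obs 3: x=6 → posterior Gamma(16, 13/2)
obs 4: x=5 → posterior Gamma(21, 15/2)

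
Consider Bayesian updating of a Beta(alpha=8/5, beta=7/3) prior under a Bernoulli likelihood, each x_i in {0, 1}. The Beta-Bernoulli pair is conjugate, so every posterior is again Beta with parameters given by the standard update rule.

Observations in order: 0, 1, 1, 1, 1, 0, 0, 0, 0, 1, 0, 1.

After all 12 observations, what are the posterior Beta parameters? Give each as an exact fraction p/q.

alpha=38/5, beta=25/3

obs 1: x=0 → posterior Beta(8/5, 10/3)
obs 2: x=1 → posterior Beta(13/5, 10/3)
obs 3: x=1 → posterior Beta(18/5, 10/3)
obs 4: x=1 → posterior Beta(23/5, 10/3)
obs 5: x=1 → posterior Beta(28/5, 10/3)
obs 6: x=0 → posterior Beta(28/5, 13/3)
obs 7: x=0 → posterior Beta(28/5, 16/3)
obs 8: x=0 → posterior Beta(28/5, 19/3)
obs 9: x=0 → posterior Beta(28/5, 22/3)
obs 10: x=1 → posterior Beta(33/5, 22/3)
obs 11: x=0 → posterior Beta(33/5, 25/3)
obs 12: x=1 → posterior Beta(38/5, 25/3)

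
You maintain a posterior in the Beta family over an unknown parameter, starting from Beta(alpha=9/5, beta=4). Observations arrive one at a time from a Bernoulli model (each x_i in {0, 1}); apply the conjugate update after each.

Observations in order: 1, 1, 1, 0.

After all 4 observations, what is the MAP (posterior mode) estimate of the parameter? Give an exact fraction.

obs 1: x=1 → posterior Beta(14/5, 4)
obs 2: x=1 → posterior Beta(19/5, 4)
obs 3: x=1 → posterior Beta(24/5, 4)
obs 4: x=0 → posterior Beta(24/5, 5)

19/39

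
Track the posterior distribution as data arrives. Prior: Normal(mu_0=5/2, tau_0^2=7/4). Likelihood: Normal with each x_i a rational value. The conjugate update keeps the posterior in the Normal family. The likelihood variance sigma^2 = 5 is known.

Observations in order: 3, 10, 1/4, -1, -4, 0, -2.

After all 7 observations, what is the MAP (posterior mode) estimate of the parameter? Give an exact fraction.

125/92

obs 1: x=3 → posterior Normal(71/27, 35/27)
obs 2: x=10 → posterior Normal(141/34, 35/34)
obs 3: x=1/4 → posterior Normal(571/164, 35/41)
obs 4: x=-1 → posterior Normal(181/64, 35/48)
obs 5: x=-4 → posterior Normal(431/220, 7/11)
obs 6: x=0 → posterior Normal(431/248, 35/62)
obs 7: x=-2 → posterior Normal(125/92, 35/69)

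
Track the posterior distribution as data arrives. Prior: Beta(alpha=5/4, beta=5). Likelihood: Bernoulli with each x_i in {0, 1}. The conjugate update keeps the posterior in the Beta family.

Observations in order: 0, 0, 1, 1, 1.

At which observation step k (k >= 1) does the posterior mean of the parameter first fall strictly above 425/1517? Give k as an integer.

k = 4

obs 1: x=0 → posterior Beta(5/4, 6)
obs 2: x=0 → posterior Beta(5/4, 7)
obs 3: x=1 → posterior Beta(9/4, 7)
obs 4: x=1 → posterior Beta(13/4, 7)
obs 5: x=1 → posterior Beta(17/4, 7)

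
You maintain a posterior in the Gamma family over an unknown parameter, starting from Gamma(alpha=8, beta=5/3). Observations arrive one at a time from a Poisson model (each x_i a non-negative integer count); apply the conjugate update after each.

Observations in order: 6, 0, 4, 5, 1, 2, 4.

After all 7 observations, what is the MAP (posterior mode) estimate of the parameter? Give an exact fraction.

obs 1: x=6 → posterior Gamma(14, 8/3)
obs 2: x=0 → posterior Gamma(14, 11/3)
obs 3: x=4 → posterior Gamma(18, 14/3)
obs 4: x=5 → posterior Gamma(23, 17/3)
obs 5: x=1 → posterior Gamma(24, 20/3)
obs 6: x=2 → posterior Gamma(26, 23/3)
obs 7: x=4 → posterior Gamma(30, 26/3)

87/26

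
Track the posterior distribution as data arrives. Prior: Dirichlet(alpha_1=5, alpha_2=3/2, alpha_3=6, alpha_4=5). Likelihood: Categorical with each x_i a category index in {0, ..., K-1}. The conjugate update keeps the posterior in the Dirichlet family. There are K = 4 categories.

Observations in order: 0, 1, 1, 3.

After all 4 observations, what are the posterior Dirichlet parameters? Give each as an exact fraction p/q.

obs 1: x=0 → posterior Dirichlet(6, 3/2, 6, 5)
obs 2: x=1 → posterior Dirichlet(6, 5/2, 6, 5)
obs 3: x=1 → posterior Dirichlet(6, 7/2, 6, 5)
obs 4: x=3 → posterior Dirichlet(6, 7/2, 6, 6)

alpha_1=6, alpha_2=7/2, alpha_3=6, alpha_4=6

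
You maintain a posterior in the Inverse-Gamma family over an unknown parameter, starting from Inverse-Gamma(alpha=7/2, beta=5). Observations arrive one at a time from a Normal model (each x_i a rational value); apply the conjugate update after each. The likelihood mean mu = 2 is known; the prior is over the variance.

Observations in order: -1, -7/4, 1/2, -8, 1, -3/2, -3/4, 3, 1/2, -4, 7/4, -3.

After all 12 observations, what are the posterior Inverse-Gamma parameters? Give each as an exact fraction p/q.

obs 1: x=-1 → posterior Inverse-Gamma(4, 19/2)
obs 2: x=-7/4 → posterior Inverse-Gamma(9/2, 529/32)
obs 3: x=1/2 → posterior Inverse-Gamma(5, 565/32)
obs 4: x=-8 → posterior Inverse-Gamma(11/2, 2165/32)
obs 5: x=1 → posterior Inverse-Gamma(6, 2181/32)
obs 6: x=-3/2 → posterior Inverse-Gamma(13/2, 2377/32)
obs 7: x=-3/4 → posterior Inverse-Gamma(7, 1249/16)
obs 8: x=3 → posterior Inverse-Gamma(15/2, 1257/16)
obs 9: x=1/2 → posterior Inverse-Gamma(8, 1275/16)
obs 10: x=-4 → posterior Inverse-Gamma(17/2, 1563/16)
obs 11: x=7/4 → posterior Inverse-Gamma(9, 3127/32)
obs 12: x=-3 → posterior Inverse-Gamma(19/2, 3527/32)

alpha=19/2, beta=3527/32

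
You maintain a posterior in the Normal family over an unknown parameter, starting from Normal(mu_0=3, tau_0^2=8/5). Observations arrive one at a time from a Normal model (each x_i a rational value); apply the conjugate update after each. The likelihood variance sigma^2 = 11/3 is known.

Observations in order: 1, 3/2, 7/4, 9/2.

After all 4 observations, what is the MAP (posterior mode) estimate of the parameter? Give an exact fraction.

obs 1: x=1 → posterior Normal(189/79, 88/79)
obs 2: x=3/2 → posterior Normal(225/103, 88/103)
obs 3: x=7/4 → posterior Normal(267/127, 88/127)
obs 4: x=9/2 → posterior Normal(375/151, 88/151)

375/151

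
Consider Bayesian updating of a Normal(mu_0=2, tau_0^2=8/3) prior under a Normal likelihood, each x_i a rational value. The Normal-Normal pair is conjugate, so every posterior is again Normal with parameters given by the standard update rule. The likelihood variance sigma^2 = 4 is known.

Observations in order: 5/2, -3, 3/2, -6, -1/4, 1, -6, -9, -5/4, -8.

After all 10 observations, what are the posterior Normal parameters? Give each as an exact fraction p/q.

obs 1: x=5/2 → posterior Normal(11/5, 8/5)
obs 2: x=-3 → posterior Normal(5/7, 8/7)
obs 3: x=3/2 → posterior Normal(8/9, 8/9)
obs 4: x=-6 → posterior Normal(-4/11, 8/11)
obs 5: x=-1/4 → posterior Normal(-9/26, 8/13)
obs 6: x=1 → posterior Normal(-1/6, 8/15)
obs 7: x=-6 → posterior Normal(-29/34, 8/17)
obs 8: x=-9 → posterior Normal(-65/38, 8/19)
obs 9: x=-5/4 → posterior Normal(-5/3, 8/21)
obs 10: x=-8 → posterior Normal(-51/23, 8/23)

mu_0=-51/23, tau_0^2=8/23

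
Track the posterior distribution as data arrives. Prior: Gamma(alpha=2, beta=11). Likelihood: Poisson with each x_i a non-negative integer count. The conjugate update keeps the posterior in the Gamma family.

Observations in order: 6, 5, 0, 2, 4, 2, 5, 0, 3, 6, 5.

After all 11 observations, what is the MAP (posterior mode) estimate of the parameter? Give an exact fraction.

39/22

obs 1: x=6 → posterior Gamma(8, 12)
obs 2: x=5 → posterior Gamma(13, 13)
obs 3: x=0 → posterior Gamma(13, 14)
obs 4: x=2 → posterior Gamma(15, 15)
obs 5: x=4 → posterior Gamma(19, 16)
obs 6: x=2 → posterior Gamma(21, 17)
obs 7: x=5 → posterior Gamma(26, 18)
obs 8: x=0 → posterior Gamma(26, 19)
obs 9: x=3 → posterior Gamma(29, 20)
obs 10: x=6 → posterior Gamma(35, 21)
obs 11: x=5 → posterior Gamma(40, 22)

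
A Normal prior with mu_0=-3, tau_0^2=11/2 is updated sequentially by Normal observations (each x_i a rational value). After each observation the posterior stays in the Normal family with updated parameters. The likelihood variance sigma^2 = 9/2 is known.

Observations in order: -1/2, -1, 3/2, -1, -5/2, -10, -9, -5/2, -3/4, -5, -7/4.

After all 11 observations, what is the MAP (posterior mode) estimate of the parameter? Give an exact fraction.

obs 1: x=-1/2 → posterior Normal(-13/8, 99/40)
obs 2: x=-1 → posterior Normal(-87/62, 99/62)
obs 3: x=3/2 → posterior Normal(-9/14, 33/28)
obs 4: x=-1 → posterior Normal(-38/53, 99/106)
obs 5: x=-5/2 → posterior Normal(-131/128, 99/128)
obs 6: x=-10 → posterior Normal(-117/50, 33/50)
obs 7: x=-9 → posterior Normal(-549/172, 99/172)
obs 8: x=-5/2 → posterior Normal(-302/97, 99/194)
obs 9: x=-3/4 → posterior Normal(-1241/432, 11/24)
obs 10: x=-5 → posterior Normal(-1461/476, 99/238)
obs 11: x=-7/4 → posterior Normal(-769/260, 99/260)

-769/260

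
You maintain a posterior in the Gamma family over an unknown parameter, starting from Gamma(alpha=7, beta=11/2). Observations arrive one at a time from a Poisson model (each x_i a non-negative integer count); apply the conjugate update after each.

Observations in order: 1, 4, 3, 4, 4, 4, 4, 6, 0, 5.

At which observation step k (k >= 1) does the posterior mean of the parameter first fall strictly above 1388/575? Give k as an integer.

k = 7

obs 1: x=1 → posterior Gamma(8, 13/2)
obs 2: x=4 → posterior Gamma(12, 15/2)
obs 3: x=3 → posterior Gamma(15, 17/2)
obs 4: x=4 → posterior Gamma(19, 19/2)
obs 5: x=4 → posterior Gamma(23, 21/2)
obs 6: x=4 → posterior Gamma(27, 23/2)
obs 7: x=4 → posterior Gamma(31, 25/2)
obs 8: x=6 → posterior Gamma(37, 27/2)
obs 9: x=0 → posterior Gamma(37, 29/2)
obs 10: x=5 → posterior Gamma(42, 31/2)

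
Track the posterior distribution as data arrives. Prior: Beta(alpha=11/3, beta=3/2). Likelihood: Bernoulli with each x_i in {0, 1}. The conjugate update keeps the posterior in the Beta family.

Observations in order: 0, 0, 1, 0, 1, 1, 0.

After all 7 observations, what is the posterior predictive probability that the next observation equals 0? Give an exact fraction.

obs 1: x=0 → posterior Beta(11/3, 5/2)
obs 2: x=0 → posterior Beta(11/3, 7/2)
obs 3: x=1 → posterior Beta(14/3, 7/2)
obs 4: x=0 → posterior Beta(14/3, 9/2)
obs 5: x=1 → posterior Beta(17/3, 9/2)
obs 6: x=1 → posterior Beta(20/3, 9/2)
obs 7: x=0 → posterior Beta(20/3, 11/2)

33/73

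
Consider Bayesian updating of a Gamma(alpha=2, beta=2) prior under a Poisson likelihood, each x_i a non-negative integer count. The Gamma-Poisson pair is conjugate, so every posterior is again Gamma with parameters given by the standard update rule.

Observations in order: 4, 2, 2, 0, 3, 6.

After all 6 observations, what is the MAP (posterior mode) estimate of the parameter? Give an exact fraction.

9/4

obs 1: x=4 → posterior Gamma(6, 3)
obs 2: x=2 → posterior Gamma(8, 4)
obs 3: x=2 → posterior Gamma(10, 5)
obs 4: x=0 → posterior Gamma(10, 6)
obs 5: x=3 → posterior Gamma(13, 7)
obs 6: x=6 → posterior Gamma(19, 8)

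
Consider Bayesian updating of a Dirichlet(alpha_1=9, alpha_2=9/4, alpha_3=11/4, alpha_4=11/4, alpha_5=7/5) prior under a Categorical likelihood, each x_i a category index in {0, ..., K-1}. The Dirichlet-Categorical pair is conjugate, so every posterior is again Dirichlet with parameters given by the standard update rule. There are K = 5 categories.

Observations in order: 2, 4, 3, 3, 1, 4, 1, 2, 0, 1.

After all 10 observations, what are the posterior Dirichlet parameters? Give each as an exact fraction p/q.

obs 1: x=2 → posterior Dirichlet(9, 9/4, 15/4, 11/4, 7/5)
obs 2: x=4 → posterior Dirichlet(9, 9/4, 15/4, 11/4, 12/5)
obs 3: x=3 → posterior Dirichlet(9, 9/4, 15/4, 15/4, 12/5)
obs 4: x=3 → posterior Dirichlet(9, 9/4, 15/4, 19/4, 12/5)
obs 5: x=1 → posterior Dirichlet(9, 13/4, 15/4, 19/4, 12/5)
obs 6: x=4 → posterior Dirichlet(9, 13/4, 15/4, 19/4, 17/5)
obs 7: x=1 → posterior Dirichlet(9, 17/4, 15/4, 19/4, 17/5)
obs 8: x=2 → posterior Dirichlet(9, 17/4, 19/4, 19/4, 17/5)
obs 9: x=0 → posterior Dirichlet(10, 17/4, 19/4, 19/4, 17/5)
obs 10: x=1 → posterior Dirichlet(10, 21/4, 19/4, 19/4, 17/5)

alpha_1=10, alpha_2=21/4, alpha_3=19/4, alpha_4=19/4, alpha_5=17/5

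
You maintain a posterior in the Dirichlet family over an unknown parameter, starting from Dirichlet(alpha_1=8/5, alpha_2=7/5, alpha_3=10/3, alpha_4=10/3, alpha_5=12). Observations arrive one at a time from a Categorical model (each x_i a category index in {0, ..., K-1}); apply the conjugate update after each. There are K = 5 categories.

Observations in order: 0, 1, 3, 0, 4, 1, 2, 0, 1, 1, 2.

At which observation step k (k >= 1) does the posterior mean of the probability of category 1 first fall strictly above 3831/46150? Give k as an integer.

obs 1: x=0 → posterior Dirichlet(13/5, 7/5, 10/3, 10/3, 12)
obs 2: x=1 → posterior Dirichlet(13/5, 12/5, 10/3, 10/3, 12)
obs 3: x=3 → posterior Dirichlet(13/5, 12/5, 10/3, 13/3, 12)
obs 4: x=0 → posterior Dirichlet(18/5, 12/5, 10/3, 13/3, 12)
obs 5: x=4 → posterior Dirichlet(18/5, 12/5, 10/3, 13/3, 13)
obs 6: x=1 → posterior Dirichlet(18/5, 17/5, 10/3, 13/3, 13)
obs 7: x=2 → posterior Dirichlet(18/5, 17/5, 13/3, 13/3, 13)
obs 8: x=0 → posterior Dirichlet(23/5, 17/5, 13/3, 13/3, 13)
obs 9: x=1 → posterior Dirichlet(23/5, 22/5, 13/3, 13/3, 13)
obs 10: x=1 → posterior Dirichlet(23/5, 27/5, 13/3, 13/3, 13)
obs 11: x=2 → posterior Dirichlet(23/5, 27/5, 16/3, 13/3, 13)

k = 2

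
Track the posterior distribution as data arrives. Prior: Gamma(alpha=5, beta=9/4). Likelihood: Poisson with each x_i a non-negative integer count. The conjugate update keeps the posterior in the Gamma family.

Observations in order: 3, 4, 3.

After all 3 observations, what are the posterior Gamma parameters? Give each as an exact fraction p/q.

obs 1: x=3 → posterior Gamma(8, 13/4)
obs 2: x=4 → posterior Gamma(12, 17/4)
obs 3: x=3 → posterior Gamma(15, 21/4)

alpha=15, beta=21/4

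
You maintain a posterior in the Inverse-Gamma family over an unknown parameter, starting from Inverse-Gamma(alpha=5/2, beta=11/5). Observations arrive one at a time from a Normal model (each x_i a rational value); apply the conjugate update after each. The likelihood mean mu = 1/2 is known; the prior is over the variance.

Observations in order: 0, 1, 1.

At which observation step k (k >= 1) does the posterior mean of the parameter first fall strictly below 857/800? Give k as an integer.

k = 2

obs 1: x=0 → posterior Inverse-Gamma(3, 93/40)
obs 2: x=1 → posterior Inverse-Gamma(7/2, 49/20)
obs 3: x=1 → posterior Inverse-Gamma(4, 103/40)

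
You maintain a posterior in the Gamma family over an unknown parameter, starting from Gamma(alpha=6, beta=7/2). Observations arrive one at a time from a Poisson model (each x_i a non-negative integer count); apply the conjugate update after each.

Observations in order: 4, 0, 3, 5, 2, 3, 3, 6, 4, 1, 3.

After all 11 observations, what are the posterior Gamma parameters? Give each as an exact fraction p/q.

obs 1: x=4 → posterior Gamma(10, 9/2)
obs 2: x=0 → posterior Gamma(10, 11/2)
obs 3: x=3 → posterior Gamma(13, 13/2)
obs 4: x=5 → posterior Gamma(18, 15/2)
obs 5: x=2 → posterior Gamma(20, 17/2)
obs 6: x=3 → posterior Gamma(23, 19/2)
obs 7: x=3 → posterior Gamma(26, 21/2)
obs 8: x=6 → posterior Gamma(32, 23/2)
obs 9: x=4 → posterior Gamma(36, 25/2)
obs 10: x=1 → posterior Gamma(37, 27/2)
obs 11: x=3 → posterior Gamma(40, 29/2)

alpha=40, beta=29/2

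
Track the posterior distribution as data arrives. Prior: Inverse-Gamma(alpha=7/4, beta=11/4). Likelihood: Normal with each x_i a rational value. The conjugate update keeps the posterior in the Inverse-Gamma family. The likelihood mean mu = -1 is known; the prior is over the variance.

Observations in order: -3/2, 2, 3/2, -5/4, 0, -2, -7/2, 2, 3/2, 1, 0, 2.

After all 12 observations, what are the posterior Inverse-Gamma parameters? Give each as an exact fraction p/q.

alpha=31/4, beta=937/32

obs 1: x=-3/2 → posterior Inverse-Gamma(9/4, 23/8)
obs 2: x=2 → posterior Inverse-Gamma(11/4, 59/8)
obs 3: x=3/2 → posterior Inverse-Gamma(13/4, 21/2)
obs 4: x=-5/4 → posterior Inverse-Gamma(15/4, 337/32)
obs 5: x=0 → posterior Inverse-Gamma(17/4, 353/32)
obs 6: x=-2 → posterior Inverse-Gamma(19/4, 369/32)
obs 7: x=-7/2 → posterior Inverse-Gamma(21/4, 469/32)
obs 8: x=2 → posterior Inverse-Gamma(23/4, 613/32)
obs 9: x=3/2 → posterior Inverse-Gamma(25/4, 713/32)
obs 10: x=1 → posterior Inverse-Gamma(27/4, 777/32)
obs 11: x=0 → posterior Inverse-Gamma(29/4, 793/32)
obs 12: x=2 → posterior Inverse-Gamma(31/4, 937/32)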